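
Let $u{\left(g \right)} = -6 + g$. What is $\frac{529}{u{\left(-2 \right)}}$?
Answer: $- \frac{529}{8} \approx -66.125$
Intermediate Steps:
$\frac{529}{u{\left(-2 \right)}} = \frac{529}{-6 - 2} = \frac{529}{-8} = 529 \left(- \frac{1}{8}\right) = - \frac{529}{8}$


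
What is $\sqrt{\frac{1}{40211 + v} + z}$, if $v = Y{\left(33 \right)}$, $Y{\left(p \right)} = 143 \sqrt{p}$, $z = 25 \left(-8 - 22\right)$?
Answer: $\frac{\sqrt{-30158249 - 107250 \sqrt{33}}}{\sqrt{40211 + 143 \sqrt{33}}} \approx 27.386 i$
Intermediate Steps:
$z = -750$ ($z = 25 \left(-30\right) = -750$)
$v = 143 \sqrt{33} \approx 821.47$
$\sqrt{\frac{1}{40211 + v} + z} = \sqrt{\frac{1}{40211 + 143 \sqrt{33}} - 750} = \sqrt{-750 + \frac{1}{40211 + 143 \sqrt{33}}}$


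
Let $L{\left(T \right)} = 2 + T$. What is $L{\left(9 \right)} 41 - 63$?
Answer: $388$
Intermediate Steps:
$L{\left(9 \right)} 41 - 63 = \left(2 + 9\right) 41 - 63 = 11 \cdot 41 - 63 = 451 - 63 = 388$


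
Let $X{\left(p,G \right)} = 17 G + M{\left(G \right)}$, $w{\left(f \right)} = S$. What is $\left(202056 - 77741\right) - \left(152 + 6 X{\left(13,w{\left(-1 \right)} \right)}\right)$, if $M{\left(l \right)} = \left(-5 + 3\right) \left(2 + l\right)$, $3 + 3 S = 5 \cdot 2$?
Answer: $123977$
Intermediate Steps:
$S = \frac{7}{3}$ ($S = -1 + \frac{5 \cdot 2}{3} = -1 + \frac{1}{3} \cdot 10 = -1 + \frac{10}{3} = \frac{7}{3} \approx 2.3333$)
$w{\left(f \right)} = \frac{7}{3}$
$M{\left(l \right)} = -4 - 2 l$ ($M{\left(l \right)} = - 2 \left(2 + l\right) = -4 - 2 l$)
$X{\left(p,G \right)} = -4 + 15 G$ ($X{\left(p,G \right)} = 17 G - \left(4 + 2 G\right) = -4 + 15 G$)
$\left(202056 - 77741\right) - \left(152 + 6 X{\left(13,w{\left(-1 \right)} \right)}\right) = \left(202056 - 77741\right) - \left(152 + 6 \left(-4 + 15 \cdot \frac{7}{3}\right)\right) = \left(202056 - 77741\right) - \left(152 + 6 \left(-4 + 35\right)\right) = 124315 - 338 = 123977$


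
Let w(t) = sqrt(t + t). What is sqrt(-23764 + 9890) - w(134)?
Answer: -2*sqrt(67) + I*sqrt(13874) ≈ -16.371 + 117.79*I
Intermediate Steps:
w(t) = sqrt(2)*sqrt(t) (w(t) = sqrt(2*t) = sqrt(2)*sqrt(t))
sqrt(-23764 + 9890) - w(134) = sqrt(-23764 + 9890) - sqrt(2)*sqrt(134) = sqrt(-13874) - 2*sqrt(67) = I*sqrt(13874) - 2*sqrt(67) = -2*sqrt(67) + I*sqrt(13874)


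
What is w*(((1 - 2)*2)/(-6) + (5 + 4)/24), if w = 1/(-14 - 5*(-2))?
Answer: -17/96 ≈ -0.17708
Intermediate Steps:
w = -1/4 (w = 1/(-14 + 10) = 1/(-4) = -1/4 ≈ -0.25000)
w*(((1 - 2)*2)/(-6) + (5 + 4)/24) = -(((1 - 2)*2)/(-6) + (5 + 4)/24)/4 = -(-1*2*(-1/6) + 9*(1/24))/4 = -(-2*(-1/6) + 3/8)/4 = -(1/3 + 3/8)/4 = -1/4*17/24 = -17/96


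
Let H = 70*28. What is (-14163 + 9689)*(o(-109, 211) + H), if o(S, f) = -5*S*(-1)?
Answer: -6330710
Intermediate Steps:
o(S, f) = 5*S
H = 1960
(-14163 + 9689)*(o(-109, 211) + H) = (-14163 + 9689)*(5*(-109) + 1960) = -4474*(-545 + 1960) = -4474*1415 = -6330710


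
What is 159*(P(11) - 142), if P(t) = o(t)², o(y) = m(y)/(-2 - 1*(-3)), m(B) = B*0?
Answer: -22578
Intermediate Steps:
m(B) = 0
o(y) = 0 (o(y) = 0/(-2 - 1*(-3)) = 0/(-2 + 3) = 0/1 = 0*1 = 0)
P(t) = 0 (P(t) = 0² = 0)
159*(P(11) - 142) = 159*(0 - 142) = 159*(-142) = -22578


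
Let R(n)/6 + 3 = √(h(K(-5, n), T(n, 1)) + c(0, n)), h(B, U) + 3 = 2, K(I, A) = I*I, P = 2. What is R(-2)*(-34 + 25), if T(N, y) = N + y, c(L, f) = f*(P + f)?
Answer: 162 - 54*I ≈ 162.0 - 54.0*I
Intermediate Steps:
c(L, f) = f*(2 + f)
K(I, A) = I²
h(B, U) = -1 (h(B, U) = -3 + 2 = -1)
R(n) = -18 + 6*√(-1 + n*(2 + n))
R(-2)*(-34 + 25) = (-18 + 6*√(-1 - 2*(2 - 2)))*(-34 + 25) = (-18 + 6*√(-1 - 2*0))*(-9) = (-18 + 6*√(-1 + 0))*(-9) = (-18 + 6*√(-1))*(-9) = (-18 + 6*I)*(-9) = 162 - 54*I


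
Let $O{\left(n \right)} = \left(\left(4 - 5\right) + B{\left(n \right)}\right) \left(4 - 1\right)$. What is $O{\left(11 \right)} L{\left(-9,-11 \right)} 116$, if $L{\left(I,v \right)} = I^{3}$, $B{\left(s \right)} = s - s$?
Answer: $253692$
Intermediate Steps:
$B{\left(s \right)} = 0$
$O{\left(n \right)} = -3$ ($O{\left(n \right)} = \left(\left(4 - 5\right) + 0\right) \left(4 - 1\right) = \left(-1 + 0\right) 3 = \left(-1\right) 3 = -3$)
$O{\left(11 \right)} L{\left(-9,-11 \right)} 116 = - 3 \left(-9\right)^{3} \cdot 116 = \left(-3\right) \left(-729\right) 116 = 2187 \cdot 116 = 253692$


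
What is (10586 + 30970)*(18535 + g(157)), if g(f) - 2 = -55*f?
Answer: 411487512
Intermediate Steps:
g(f) = 2 - 55*f
(10586 + 30970)*(18535 + g(157)) = (10586 + 30970)*(18535 + (2 - 55*157)) = 41556*(18535 + (2 - 8635)) = 41556*(18535 - 8633) = 41556*9902 = 411487512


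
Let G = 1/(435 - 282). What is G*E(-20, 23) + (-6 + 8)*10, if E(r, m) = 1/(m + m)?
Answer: 140761/7038 ≈ 20.000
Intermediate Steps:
G = 1/153 ≈ 0.0065359
E(r, m) = 1/(2*m)
G*E(-20, 23) + (-6 + 8)*10 = ((1/2)/23)/153 + (-6 + 8)*10 = ((1/2)*(1/23))/153 + 2*10 = (1/153)*(1/46) + 20 = 1/7038 + 20 = 140761/7038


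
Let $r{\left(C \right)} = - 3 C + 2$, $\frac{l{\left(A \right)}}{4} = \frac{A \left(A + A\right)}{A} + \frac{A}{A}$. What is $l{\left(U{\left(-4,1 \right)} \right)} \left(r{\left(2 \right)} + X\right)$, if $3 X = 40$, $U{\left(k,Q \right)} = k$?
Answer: $- \frac{784}{3} \approx -261.33$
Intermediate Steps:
$l{\left(A \right)} = 4 + 8 A$ ($l{\left(A \right)} = 4 \left(\frac{A \left(A + A\right)}{A} + \frac{A}{A}\right) = 4 \left(\frac{A 2 A}{A} + 1\right) = 4 \left(\frac{2 A^{2}}{A} + 1\right) = 4 \left(2 A + 1\right) = 4 \left(1 + 2 A\right) = 4 + 8 A$)
$X = \frac{40}{3}$ ($X = \frac{1}{3} \cdot 40 = \frac{40}{3} \approx 13.333$)
$r{\left(C \right)} = 2 - 3 C$
$l{\left(U{\left(-4,1 \right)} \right)} \left(r{\left(2 \right)} + X\right) = \left(4 + 8 \left(-4\right)\right) \left(\left(2 - 6\right) + \frac{40}{3}\right) = \left(4 - 32\right) \left(\left(2 - 6\right) + \frac{40}{3}\right) = - 28 \left(-4 + \frac{40}{3}\right) = \left(-28\right) \frac{28}{3} = - \frac{784}{3}$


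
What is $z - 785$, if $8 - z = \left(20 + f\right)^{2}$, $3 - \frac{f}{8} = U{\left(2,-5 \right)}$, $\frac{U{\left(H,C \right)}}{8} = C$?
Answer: $-133273$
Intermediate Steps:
$U{\left(H,C \right)} = 8 C$
$f = 344$ ($f = 24 - 8 \cdot 8 \left(-5\right) = 24 - -320 = 24 + 320 = 344$)
$z = -132488$ ($z = 8 - \left(20 + 344\right)^{2} = 8 - 364^{2} = 8 - 132496 = -132488$)
$z - 785 = -132488 - 785 = -133273$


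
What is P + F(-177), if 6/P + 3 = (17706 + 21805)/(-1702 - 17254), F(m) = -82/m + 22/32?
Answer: -8001191/272945328 ≈ -0.029314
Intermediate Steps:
F(m) = 11/16 - 82/m (F(m) = -82/m + 22*(1/32) = -82/m + 11/16 = 11/16 - 82/m)
P = -113736/96379 (P = 6/(-3 + (17706 + 21805)/(-1702 - 17254)) = 6/(-3 + 39511/(-18956)) = 6/(-3 + 39511*(-1/18956)) = 6/(-3 - 39511/18956) = 6/(-96379/18956) = 6*(-18956/96379) = -113736/96379 ≈ -1.1801)
P + F(-177) = -113736/96379 + (11/16 - 82/(-177)) = -113736/96379 + (11/16 - 82*(-1/177)) = -113736/96379 + (11/16 + 82/177) = -113736/96379 + 3259/2832 = -8001191/272945328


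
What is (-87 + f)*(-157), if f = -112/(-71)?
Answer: 952205/71 ≈ 13411.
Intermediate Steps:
f = 112/71 (f = -112*(-1/71) = 112/71 ≈ 1.5775)
(-87 + f)*(-157) = (-87 + 112/71)*(-157) = -6065/71*(-157) = 952205/71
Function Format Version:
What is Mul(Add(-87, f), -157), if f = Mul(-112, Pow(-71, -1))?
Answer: Rational(952205, 71) ≈ 13411.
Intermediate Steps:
f = Rational(112, 71) (f = Mul(-112, Rational(-1, 71)) = Rational(112, 71) ≈ 1.5775)
Mul(Add(-87, f), -157) = Mul(Add(-87, Rational(112, 71)), -157) = Mul(Rational(-6065, 71), -157) = Rational(952205, 71)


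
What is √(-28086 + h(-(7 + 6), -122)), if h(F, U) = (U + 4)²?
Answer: I*√14162 ≈ 119.0*I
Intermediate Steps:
h(F, U) = (4 + U)²
√(-28086 + h(-(7 + 6), -122)) = √(-28086 + (4 - 122)²) = √(-28086 + (-118)²) = √(-28086 + 13924) = √(-14162) = I*√14162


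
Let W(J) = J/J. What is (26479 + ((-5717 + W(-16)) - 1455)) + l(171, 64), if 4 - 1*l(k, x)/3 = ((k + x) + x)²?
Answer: -248883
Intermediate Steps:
W(J) = 1
l(k, x) = 12 - 3*(k + 2*x)² (l(k, x) = 12 - 3*((k + x) + x)² = 12 - 3*(k + 2*x)²)
(26479 + ((-5717 + W(-16)) - 1455)) + l(171, 64) = (26479 + ((-5717 + 1) - 1455)) + (12 - 3*(171 + 2*64)²) = (26479 + (-5716 - 1455)) + (12 - 3*(171 + 128)²) = (26479 - 7171) + (12 - 3*299²) = 19308 + (12 - 3*89401) = 19308 + (12 - 268203) = 19308 - 268191 = -248883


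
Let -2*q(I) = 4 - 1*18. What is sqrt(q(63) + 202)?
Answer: sqrt(209) ≈ 14.457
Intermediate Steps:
q(I) = 7 (q(I) = -(4 - 1*18)/2 = -(4 - 18)/2 = -1/2*(-14) = 7)
sqrt(q(63) + 202) = sqrt(7 + 202) = sqrt(209)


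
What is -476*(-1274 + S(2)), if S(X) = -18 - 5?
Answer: 617372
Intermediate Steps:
S(X) = -23
-476*(-1274 + S(2)) = -476*(-1274 - 23) = -476*(-1297) = 617372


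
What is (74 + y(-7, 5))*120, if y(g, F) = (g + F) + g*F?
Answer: 4440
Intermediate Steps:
y(g, F) = F + g + F*g (y(g, F) = (F + g) + F*g = F + g + F*g)
(74 + y(-7, 5))*120 = (74 + (5 - 7 + 5*(-7)))*120 = (74 + (5 - 7 - 35))*120 = (74 - 37)*120 = 37*120 = 4440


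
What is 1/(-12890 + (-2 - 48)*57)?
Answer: -1/15740 ≈ -6.3532e-5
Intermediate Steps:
1/(-12890 + (-2 - 48)*57) = 1/(-12890 - 50*57) = 1/(-12890 - 2850) = 1/(-15740) = -1/15740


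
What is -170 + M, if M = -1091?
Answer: -1261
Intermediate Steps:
-170 + M = -170 - 1091 = -1261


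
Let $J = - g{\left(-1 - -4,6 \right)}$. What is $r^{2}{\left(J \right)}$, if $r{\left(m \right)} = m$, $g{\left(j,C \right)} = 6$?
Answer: $36$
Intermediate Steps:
$J = -6$ ($J = \left(-1\right) 6 = -6$)
$r^{2}{\left(J \right)} = \left(-6\right)^{2} = 36$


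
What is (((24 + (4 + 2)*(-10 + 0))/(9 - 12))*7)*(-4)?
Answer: -336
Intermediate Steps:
(((24 + (4 + 2)*(-10 + 0))/(9 - 12))*7)*(-4) = (((24 + 6*(-10))/(-3))*7)*(-4) = (((24 - 60)*(-1/3))*7)*(-4) = (-36*(-1/3)*7)*(-4) = (12*7)*(-4) = 84*(-4) = -336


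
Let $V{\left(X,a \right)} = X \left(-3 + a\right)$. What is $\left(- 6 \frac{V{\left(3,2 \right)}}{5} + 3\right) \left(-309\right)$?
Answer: $- \frac{10197}{5} \approx -2039.4$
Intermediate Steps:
$\left(- 6 \frac{V{\left(3,2 \right)}}{5} + 3\right) \left(-309\right) = \left(- 6 \frac{3 \left(-3 + 2\right)}{5} + 3\right) \left(-309\right) = \left(- 6 \cdot 3 \left(-1\right) \frac{1}{5} + 3\right) \left(-309\right) = \left(- 6 \left(\left(-3\right) \frac{1}{5}\right) + 3\right) \left(-309\right) = \left(\left(-6\right) \left(- \frac{3}{5}\right) + 3\right) \left(-309\right) = \left(\frac{18}{5} + 3\right) \left(-309\right) = \frac{33}{5} \left(-309\right) = - \frac{10197}{5}$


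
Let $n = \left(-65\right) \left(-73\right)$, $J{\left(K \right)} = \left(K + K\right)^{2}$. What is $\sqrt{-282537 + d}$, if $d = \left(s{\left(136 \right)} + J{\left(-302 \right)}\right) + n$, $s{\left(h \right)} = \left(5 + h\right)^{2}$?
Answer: $\sqrt{106905} \approx 326.96$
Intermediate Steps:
$J{\left(K \right)} = 4 K^{2}$ ($J{\left(K \right)} = \left(2 K\right)^{2} = 4 K^{2}$)
$n = 4745$
$d = 389442$ ($d = \left(\left(5 + 136\right)^{2} + 4 \left(-302\right)^{2}\right) + 4745 = \left(141^{2} + 4 \cdot 91204\right) + 4745 = \left(19881 + 364816\right) + 4745 = 384697 + 4745 = 389442$)
$\sqrt{-282537 + d} = \sqrt{-282537 + 389442} = \sqrt{106905}$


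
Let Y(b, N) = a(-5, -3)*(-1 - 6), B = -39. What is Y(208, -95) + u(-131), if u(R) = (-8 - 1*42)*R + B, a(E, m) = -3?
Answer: 6532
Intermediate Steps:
Y(b, N) = 21 (Y(b, N) = -3*(-1 - 6) = -3*(-7) = 21)
u(R) = -39 - 50*R (u(R) = (-8 - 1*42)*R - 39 = (-8 - 42)*R - 39 = -50*R - 39 = -39 - 50*R)
Y(208, -95) + u(-131) = 21 + (-39 - 50*(-131)) = 21 + (-39 + 6550) = 21 + 6511 = 6532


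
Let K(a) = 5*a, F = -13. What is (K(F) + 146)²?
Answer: 6561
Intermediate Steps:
(K(F) + 146)² = (5*(-13) + 146)² = (-65 + 146)² = 81² = 6561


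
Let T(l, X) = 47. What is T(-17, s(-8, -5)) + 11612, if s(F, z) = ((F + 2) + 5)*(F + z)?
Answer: 11659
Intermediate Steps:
s(F, z) = (7 + F)*(F + z) (s(F, z) = ((2 + F) + 5)*(F + z) = (7 + F)*(F + z))
T(-17, s(-8, -5)) + 11612 = 47 + 11612 = 11659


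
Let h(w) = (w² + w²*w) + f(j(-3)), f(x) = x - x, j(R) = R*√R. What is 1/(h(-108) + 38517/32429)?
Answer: -32429/40472910075 ≈ -8.0125e-7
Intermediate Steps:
j(R) = R^(3/2)
f(x) = 0
h(w) = w² + w³ (h(w) = (w² + w²*w) + 0 = (w² + w³) + 0 = w² + w³)
1/(h(-108) + 38517/32429) = 1/((-108)²*(1 - 108) + 38517/32429) = 1/(11664*(-107) + 38517*(1/32429)) = 1/(-1248048 + 38517/32429) = 1/(-40472910075/32429) = -32429/40472910075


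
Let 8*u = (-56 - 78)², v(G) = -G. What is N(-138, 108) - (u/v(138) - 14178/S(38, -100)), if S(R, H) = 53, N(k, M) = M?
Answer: 5730869/14628 ≈ 391.77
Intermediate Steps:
u = 4489/2 (u = (-56 - 78)²/8 = (⅛)*(-134)² = (⅛)*17956 = 4489/2 ≈ 2244.5)
N(-138, 108) - (u/v(138) - 14178/S(38, -100)) = 108 - (4489/(2*((-1*138))) - 14178/53) = 108 - ((4489/2)/(-138) - 14178*1/53) = 108 - ((4489/2)*(-1/138) - 14178/53) = 108 - (-4489/276 - 14178/53) = 108 - 1*(-4151045/14628) = 108 + 4151045/14628 = 5730869/14628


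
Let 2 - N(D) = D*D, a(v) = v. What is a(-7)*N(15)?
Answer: 1561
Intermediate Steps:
N(D) = 2 - D² (N(D) = 2 - D*D = 2 - D²)
a(-7)*N(15) = -7*(2 - 1*15²) = -7*(2 - 1*225) = -7*(2 - 225) = -7*(-223) = 1561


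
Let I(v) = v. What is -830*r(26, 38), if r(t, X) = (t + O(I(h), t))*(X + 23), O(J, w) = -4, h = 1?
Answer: -1113860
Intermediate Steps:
r(t, X) = (-4 + t)*(23 + X) (r(t, X) = (t - 4)*(X + 23) = (-4 + t)*(23 + X))
-830*r(26, 38) = -830*(-92 - 4*38 + 23*26 + 38*26) = -830*(-92 - 152 + 598 + 988) = -830*1342 = -1113860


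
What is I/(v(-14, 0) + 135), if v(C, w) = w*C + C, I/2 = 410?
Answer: 820/121 ≈ 6.7769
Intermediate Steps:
I = 820 (I = 2*410 = 820)
v(C, w) = C + C*w (v(C, w) = C*w + C = C + C*w)
I/(v(-14, 0) + 135) = 820/(-14*(1 + 0) + 135) = 820/(-14*1 + 135) = 820/(-14 + 135) = 820/121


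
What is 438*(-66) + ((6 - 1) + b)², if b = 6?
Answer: -28787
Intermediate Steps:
438*(-66) + ((6 - 1) + b)² = 438*(-66) + ((6 - 1) + 6)² = -28908 + (5 + 6)² = -28908 + 11² = -28908 + 121 = -28787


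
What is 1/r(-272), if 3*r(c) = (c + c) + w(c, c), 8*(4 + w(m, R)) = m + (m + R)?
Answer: -3/650 ≈ -0.0046154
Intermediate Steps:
w(m, R) = -4 + m/4 + R/8 (w(m, R) = -4 + (m + (m + R))/8 = -4 + (m + (R + m))/8 = -4 + (R + 2*m)/8 = -4 + (m/4 + R/8) = -4 + m/4 + R/8)
r(c) = -4/3 + 19*c/24 (r(c) = ((c + c) + (-4 + c/4 + c/8))/3 = (2*c + (-4 + 3*c/8))/3 = (-4 + 19*c/8)/3 = -4/3 + 19*c/24)
1/r(-272) = 1/(-4/3 + (19/24)*(-272)) = 1/(-4/3 - 646/3) = 1/(-650/3) = -3/650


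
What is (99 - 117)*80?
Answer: -1440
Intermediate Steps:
(99 - 117)*80 = -18*80 = -1440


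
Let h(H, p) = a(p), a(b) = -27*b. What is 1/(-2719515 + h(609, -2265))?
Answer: -1/2658360 ≈ -3.7617e-7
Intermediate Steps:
h(H, p) = -27*p
1/(-2719515 + h(609, -2265)) = 1/(-2719515 - 27*(-2265)) = 1/(-2719515 + 61155) = 1/(-2658360) = -1/2658360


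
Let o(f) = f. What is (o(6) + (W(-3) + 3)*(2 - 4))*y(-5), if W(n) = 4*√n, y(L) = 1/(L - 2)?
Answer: 8*I*√3/7 ≈ 1.9795*I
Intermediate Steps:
y(L) = 1/(-2 + L)
(o(6) + (W(-3) + 3)*(2 - 4))*y(-5) = (6 + (4*√(-3) + 3)*(2 - 4))/(-2 - 5) = (6 + (4*(I*√3) + 3)*(-2))/(-7) = (6 + (4*I*√3 + 3)*(-2))*(-⅐) = (6 + (3 + 4*I*√3)*(-2))*(-⅐) = (6 + (-6 - 8*I*√3))*(-⅐) = -8*I*√3*(-⅐) = 8*I*√3/7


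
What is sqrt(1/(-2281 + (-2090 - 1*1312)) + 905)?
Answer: sqrt(29228316862)/5683 ≈ 30.083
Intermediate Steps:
sqrt(1/(-2281 + (-2090 - 1*1312)) + 905) = sqrt(1/(-2281 + (-2090 - 1312)) + 905) = sqrt(1/(-2281 - 3402) + 905) = sqrt(1/(-5683) + 905) = sqrt(-1/5683 + 905) = sqrt(5143114/5683) = sqrt(29228316862)/5683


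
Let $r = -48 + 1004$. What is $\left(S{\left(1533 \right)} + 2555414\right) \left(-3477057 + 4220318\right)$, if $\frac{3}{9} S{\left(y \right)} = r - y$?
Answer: $1898052980263$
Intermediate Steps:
$r = 956$
$S{\left(y \right)} = 2868 - 3 y$ ($S{\left(y \right)} = 3 \left(956 - y\right) = 2868 - 3 y$)
$\left(S{\left(1533 \right)} + 2555414\right) \left(-3477057 + 4220318\right) = \left(\left(2868 - 4599\right) + 2555414\right) \left(-3477057 + 4220318\right) = \left(\left(2868 - 4599\right) + 2555414\right) 743261 = \left(-1731 + 2555414\right) 743261 = 2553683 \cdot 743261 = 1898052980263$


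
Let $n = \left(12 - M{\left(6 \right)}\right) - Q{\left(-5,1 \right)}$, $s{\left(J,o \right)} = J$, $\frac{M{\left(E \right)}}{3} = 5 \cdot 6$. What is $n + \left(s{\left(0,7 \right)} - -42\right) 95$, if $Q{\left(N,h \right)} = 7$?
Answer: $3905$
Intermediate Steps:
$M{\left(E \right)} = 90$ ($M{\left(E \right)} = 3 \cdot 5 \cdot 6 = 3 \cdot 30 = 90$)
$n = -85$ ($n = \left(12 - 90\right) - 7 = -78 - 7 = -85$)
$n + \left(s{\left(0,7 \right)} - -42\right) 95 = -85 + \left(0 - -42\right) 95 = -85 + \left(0 + 42\right) 95 = -85 + 42 \cdot 95 = -85 + 3990 = 3905$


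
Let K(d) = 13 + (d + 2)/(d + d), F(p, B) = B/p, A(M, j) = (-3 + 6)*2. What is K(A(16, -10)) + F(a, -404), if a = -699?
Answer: 3319/233 ≈ 14.245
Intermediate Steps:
A(M, j) = 6 (A(M, j) = 3*2 = 6)
K(d) = 13 + (2 + d)/(2*d) (K(d) = 13 + (2 + d)/((2*d)) = 13 + (2 + d)*(1/(2*d)) = 13 + (2 + d)/(2*d))
K(A(16, -10)) + F(a, -404) = (27/2 + 1/6) - 404/(-699) = (27/2 + ⅙) - 404*(-1/699) = 41/3 + 404/699 = 3319/233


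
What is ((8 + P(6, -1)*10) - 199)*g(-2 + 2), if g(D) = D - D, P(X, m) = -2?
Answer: 0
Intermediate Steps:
g(D) = 0
((8 + P(6, -1)*10) - 199)*g(-2 + 2) = ((8 - 2*10) - 199)*0 = ((8 - 20) - 199)*0 = (-12 - 199)*0 = -211*0 = 0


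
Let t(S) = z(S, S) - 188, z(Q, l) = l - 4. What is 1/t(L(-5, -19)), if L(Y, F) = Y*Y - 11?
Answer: -1/178 ≈ -0.0056180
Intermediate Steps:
L(Y, F) = -11 + Y**2 (L(Y, F) = Y**2 - 11 = -11 + Y**2)
z(Q, l) = -4 + l
t(S) = -192 + S (t(S) = (-4 + S) - 188 = -192 + S)
1/t(L(-5, -19)) = 1/(-192 + (-11 + (-5)**2)) = 1/(-192 + (-11 + 25)) = 1/(-192 + 14) = 1/(-178) = -1/178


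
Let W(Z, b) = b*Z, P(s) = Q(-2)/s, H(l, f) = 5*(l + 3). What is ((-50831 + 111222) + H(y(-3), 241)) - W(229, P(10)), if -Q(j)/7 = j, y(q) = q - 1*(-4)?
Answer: 300452/5 ≈ 60090.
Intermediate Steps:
y(q) = 4 + q (y(q) = q + 4 = 4 + q)
Q(j) = -7*j
H(l, f) = 15 + 5*l (H(l, f) = 5*(3 + l) = 15 + 5*l)
P(s) = 14/s (P(s) = (-7*(-2))/s = 14/s)
W(Z, b) = Z*b
((-50831 + 111222) + H(y(-3), 241)) - W(229, P(10)) = ((-50831 + 111222) + (15 + 5*(4 - 3))) - 229*14/10 = (60391 + (15 + 5*1)) - 229*14*(1/10) = (60391 + (15 + 5)) - 229*7/5 = (60391 + 20) - 1*1603/5 = 60411 - 1603/5 = 300452/5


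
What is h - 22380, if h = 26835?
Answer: 4455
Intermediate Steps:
h - 22380 = 26835 - 22380 = 4455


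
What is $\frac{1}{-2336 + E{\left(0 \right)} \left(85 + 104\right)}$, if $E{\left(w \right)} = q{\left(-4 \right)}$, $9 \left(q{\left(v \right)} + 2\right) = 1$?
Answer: $- \frac{1}{2693} \approx -0.00037133$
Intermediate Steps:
$q{\left(v \right)} = - \frac{17}{9}$ ($q{\left(v \right)} = -2 + \frac{1}{9} \cdot 1 = -2 + \frac{1}{9} = - \frac{17}{9}$)
$E{\left(w \right)} = - \frac{17}{9}$
$\frac{1}{-2336 + E{\left(0 \right)} \left(85 + 104\right)} = \frac{1}{-2336 - \frac{17 \left(85 + 104\right)}{9}} = \frac{1}{-2336 - 357} = \frac{1}{-2693} = - \frac{1}{2693}$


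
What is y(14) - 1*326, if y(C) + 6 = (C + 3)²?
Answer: -43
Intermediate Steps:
y(C) = -6 + (3 + C)² (y(C) = -6 + (C + 3)² = -6 + (3 + C)²)
y(14) - 1*326 = (-6 + (3 + 14)²) - 1*326 = (-6 + 17²) - 326 = (-6 + 289) - 326 = 283 - 326 = -43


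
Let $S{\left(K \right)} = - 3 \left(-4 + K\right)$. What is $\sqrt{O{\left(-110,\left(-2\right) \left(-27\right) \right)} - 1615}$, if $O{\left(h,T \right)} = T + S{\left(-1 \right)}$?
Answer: $i \sqrt{1546} \approx 39.319 i$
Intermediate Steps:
$S{\left(K \right)} = 12 - 3 K$
$O{\left(h,T \right)} = 15 + T$ ($O{\left(h,T \right)} = T + \left(12 - -3\right) = T + \left(12 + 3\right) = T + 15 = 15 + T$)
$\sqrt{O{\left(-110,\left(-2\right) \left(-27\right) \right)} - 1615} = \sqrt{\left(15 - -54\right) - 1615} = \sqrt{\left(15 + 54\right) - 1615} = \sqrt{69 - 1615} = \sqrt{-1546} = i \sqrt{1546}$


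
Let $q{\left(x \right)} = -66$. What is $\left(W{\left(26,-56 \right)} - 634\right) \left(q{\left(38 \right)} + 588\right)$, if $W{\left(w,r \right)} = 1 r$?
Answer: $-360180$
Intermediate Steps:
$W{\left(w,r \right)} = r$
$\left(W{\left(26,-56 \right)} - 634\right) \left(q{\left(38 \right)} + 588\right) = \left(-56 - 634\right) \left(-66 + 588\right) = \left(-690\right) 522 = -360180$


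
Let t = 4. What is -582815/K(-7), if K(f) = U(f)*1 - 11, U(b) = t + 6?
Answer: 582815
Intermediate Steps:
U(b) = 10 (U(b) = 4 + 6 = 10)
K(f) = -1 (K(f) = 10*1 - 11 = 10 - 11 = -1)
-582815/K(-7) = -582815/(-1) = -582815*(-1) = 582815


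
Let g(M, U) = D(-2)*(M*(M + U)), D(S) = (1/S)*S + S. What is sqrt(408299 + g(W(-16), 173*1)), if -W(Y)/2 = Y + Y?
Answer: sqrt(393131) ≈ 627.00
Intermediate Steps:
D(S) = 1 + S (D(S) = S/S + S = 1 + S)
W(Y) = -4*Y (W(Y) = -2*(Y + Y) = -4*Y)
g(M, U) = -M*(M + U) (g(M, U) = (1 - 2)*(M*(M + U)) = -M*(M + U))
sqrt(408299 + g(W(-16), 173*1)) = sqrt(408299 - (-4*(-16))*(-4*(-16) + 173*1)) = sqrt(408299 - 1*64*(64 + 173)) = sqrt(408299 - 1*64*237) = sqrt(408299 - 15168) = sqrt(393131)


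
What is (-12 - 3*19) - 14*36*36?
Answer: -18213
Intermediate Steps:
(-12 - 3*19) - 14*36*36 = (-12 - 57) - 504*36 = -69 - 1*18144 = -69 - 18144 = -18213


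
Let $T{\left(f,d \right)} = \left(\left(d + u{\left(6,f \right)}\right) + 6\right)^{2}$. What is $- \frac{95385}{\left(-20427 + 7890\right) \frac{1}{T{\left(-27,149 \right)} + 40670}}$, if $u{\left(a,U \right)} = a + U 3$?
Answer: $\frac{498863550}{1393} \approx 3.5812 \cdot 10^{5}$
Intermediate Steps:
$u{\left(a,U \right)} = a + 3 U$
$T{\left(f,d \right)} = \left(12 + d + 3 f\right)^{2}$ ($T{\left(f,d \right)} = \left(\left(d + \left(6 + 3 f\right)\right) + 6\right)^{2} = \left(\left(6 + d + 3 f\right) + 6\right)^{2} = \left(12 + d + 3 f\right)^{2}$)
$- \frac{95385}{\left(-20427 + 7890\right) \frac{1}{T{\left(-27,149 \right)} + 40670}} = - \frac{95385}{\left(-20427 + 7890\right) \frac{1}{\left(12 + 149 + 3 \left(-27\right)\right)^{2} + 40670}} = - \frac{95385}{\left(-12537\right) \frac{1}{\left(12 + 149 - 81\right)^{2} + 40670}} = - \frac{95385}{\left(-12537\right) \frac{1}{80^{2} + 40670}} = - \frac{95385}{\left(-12537\right) \frac{1}{6400 + 40670}} = - \frac{95385}{\left(-12537\right) \frac{1}{47070}} = - \frac{95385}{- \frac{1393}{5230}} = \left(-95385\right) \left(- \frac{5230}{1393}\right) = \frac{498863550}{1393}$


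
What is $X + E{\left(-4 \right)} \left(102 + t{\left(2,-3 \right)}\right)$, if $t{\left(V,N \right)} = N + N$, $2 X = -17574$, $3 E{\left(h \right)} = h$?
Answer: $-8915$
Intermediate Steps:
$E{\left(h \right)} = \frac{h}{3}$
$X = -8787$ ($X = \frac{1}{2} \left(-17574\right) = -8787$)
$t{\left(V,N \right)} = 2 N$
$X + E{\left(-4 \right)} \left(102 + t{\left(2,-3 \right)}\right) = -8787 + \frac{1}{3} \left(-4\right) \left(102 + 2 \left(-3\right)\right) = -8787 - \frac{4 \left(102 - 6\right)}{3} = -8787 - 128 = -8915$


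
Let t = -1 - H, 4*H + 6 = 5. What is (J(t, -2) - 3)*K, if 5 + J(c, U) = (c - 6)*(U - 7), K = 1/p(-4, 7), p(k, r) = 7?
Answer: 211/28 ≈ 7.5357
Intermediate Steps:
H = -1/4 (H = -3/2 + (1/4)*5 = -3/2 + 5/4 = -1/4 ≈ -0.25000)
K = 1/7 ≈ 0.14286
t = -3/4 (t = -1 - 1*(-1/4) = -1 + 1/4 = -3/4 ≈ -0.75000)
J(c, U) = -5 + (-7 + U)*(-6 + c) (J(c, U) = -5 + (c - 6)*(U - 7) = -5 + (-6 + c)*(-7 + U) = -5 + (-7 + U)*(-6 + c))
(J(t, -2) - 3)*K = ((37 - 7*(-3/4) - 6*(-2) - 2*(-3/4)) - 3)*(1/7) = ((37 + 21/4 + 12 + 3/2) - 3)*(1/7) = (223/4 - 3)*(1/7) = (211/4)*(1/7) = 211/28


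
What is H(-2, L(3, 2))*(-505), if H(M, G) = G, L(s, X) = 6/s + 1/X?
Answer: -2525/2 ≈ -1262.5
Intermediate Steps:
L(s, X) = 1/X + 6/s (L(s, X) = 6/s + 1/X = 1/X + 6/s)
H(-2, L(3, 2))*(-505) = (1/2 + 6/3)*(-505) = (½ + 6*(⅓))*(-505) = (½ + 2)*(-505) = (5/2)*(-505) = -2525/2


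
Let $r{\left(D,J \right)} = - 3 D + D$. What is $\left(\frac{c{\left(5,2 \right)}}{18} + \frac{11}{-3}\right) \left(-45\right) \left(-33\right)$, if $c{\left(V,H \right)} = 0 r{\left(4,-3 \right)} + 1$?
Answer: $- \frac{10725}{2} \approx -5362.5$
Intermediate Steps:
$r{\left(D,J \right)} = - 2 D$
$c{\left(V,H \right)} = 1$ ($c{\left(V,H \right)} = 0 \left(\left(-2\right) 4\right) + 1 = 0 \left(-8\right) + 1 = 0 + 1 = 1$)
$\left(\frac{c{\left(5,2 \right)}}{18} + \frac{11}{-3}\right) \left(-45\right) \left(-33\right) = \left(1 \cdot \frac{1}{18} + \frac{11}{-3}\right) \left(-45\right) \left(-33\right) = \left(1 \cdot \frac{1}{18} + 11 \left(- \frac{1}{3}\right)\right) \left(-45\right) \left(-33\right) = \left(\frac{1}{18} - \frac{11}{3}\right) \left(-45\right) \left(-33\right) = \left(- \frac{65}{18}\right) \left(-45\right) \left(-33\right) = \frac{325}{2} \left(-33\right) = - \frac{10725}{2}$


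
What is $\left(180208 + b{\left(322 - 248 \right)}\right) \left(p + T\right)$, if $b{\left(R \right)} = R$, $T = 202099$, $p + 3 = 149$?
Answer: $36461133090$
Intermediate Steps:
$p = 146$ ($p = -3 + 149 = 146$)
$\left(180208 + b{\left(322 - 248 \right)}\right) \left(p + T\right) = \left(180208 + \left(322 - 248\right)\right) \left(146 + 202099\right) = \left(180208 + 74\right) 202245 = 180282 \cdot 202245 = 36461133090$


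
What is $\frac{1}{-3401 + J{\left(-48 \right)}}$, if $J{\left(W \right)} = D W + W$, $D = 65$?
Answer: $- \frac{1}{6569} \approx -0.00015223$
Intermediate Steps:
$J{\left(W \right)} = 66 W$ ($J{\left(W \right)} = 65 W + W = 66 W$)
$\frac{1}{-3401 + J{\left(-48 \right)}} = \frac{1}{-3401 + 66 \left(-48\right)} = \frac{1}{-3401 - 3168} = \frac{1}{-6569} = - \frac{1}{6569}$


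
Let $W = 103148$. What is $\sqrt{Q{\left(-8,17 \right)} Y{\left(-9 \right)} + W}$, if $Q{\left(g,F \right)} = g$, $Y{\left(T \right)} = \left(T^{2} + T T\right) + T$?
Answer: $2 \sqrt{25481} \approx 319.26$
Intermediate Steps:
$Y{\left(T \right)} = T + 2 T^{2}$ ($Y{\left(T \right)} = \left(T^{2} + T^{2}\right) + T = 2 T^{2} + T = T + 2 T^{2}$)
$\sqrt{Q{\left(-8,17 \right)} Y{\left(-9 \right)} + W} = \sqrt{- 8 \left(- 9 \left(1 + 2 \left(-9\right)\right)\right) + 103148} = \sqrt{- 8 \left(- 9 \left(1 - 18\right)\right) + 103148} = \sqrt{- 8 \left(\left(-9\right) \left(-17\right)\right) + 103148} = \sqrt{\left(-8\right) 153 + 103148} = \sqrt{-1224 + 103148} = \sqrt{101924} = 2 \sqrt{25481}$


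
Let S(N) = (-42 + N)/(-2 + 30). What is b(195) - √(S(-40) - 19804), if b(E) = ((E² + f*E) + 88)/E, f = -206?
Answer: -2057/195 - I*√3882158/14 ≈ -10.549 - 140.74*I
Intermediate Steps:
S(N) = -3/2 + N/28 (S(N) = (-42 + N)/28 = (-42 + N)*(1/28) = -3/2 + N/28)
b(E) = (88 + E² - 206*E)/E (b(E) = ((E² - 206*E) + 88)/E = (88 + E² - 206*E)/E)
b(195) - √(S(-40) - 19804) = (-206 + 195 + 88/195) - √((-3/2 + (1/28)*(-40)) - 19804) = (-206 + 195 + 88*(1/195)) - √((-3/2 - 10/7) - 19804) = (-206 + 195 + 88/195) - √(-41/14 - 19804) = -2057/195 - √(-277297/14) = -2057/195 - I*√3882158/14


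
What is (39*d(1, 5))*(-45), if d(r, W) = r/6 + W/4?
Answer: -9945/4 ≈ -2486.3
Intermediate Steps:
d(r, W) = W/4 + r/6 (d(r, W) = r*(1/6) + W*(1/4) = r/6 + W/4 = W/4 + r/6)
(39*d(1, 5))*(-45) = (39*((1/4)*5 + (1/6)*1))*(-45) = (39*(5/4 + 1/6))*(-45) = (39*(17/12))*(-45) = (221/4)*(-45) = -9945/4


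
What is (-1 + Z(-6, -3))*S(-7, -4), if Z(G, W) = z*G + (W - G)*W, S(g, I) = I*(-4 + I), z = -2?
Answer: 64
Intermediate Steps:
Z(G, W) = -2*G + W*(W - G) (Z(G, W) = -2*G + (W - G)*W = -2*G + W*(W - G))
(-1 + Z(-6, -3))*S(-7, -4) = (-1 + ((-3)² - 2*(-6) - 1*(-6)*(-3)))*(-4*(-4 - 4)) = (-1 + (9 + 12 - 18))*(-4*(-8)) = (-1 + 3)*32 = 2*32 = 64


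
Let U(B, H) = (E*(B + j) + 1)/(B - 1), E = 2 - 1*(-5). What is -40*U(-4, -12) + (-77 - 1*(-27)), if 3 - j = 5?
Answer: -378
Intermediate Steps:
j = -2 (j = 3 - 1*5 = 3 - 5 = -2)
E = 7 (E = 2 + 5 = 7)
U(B, H) = (-13 + 7*B)/(-1 + B) (U(B, H) = (7*(B - 2) + 1)/(B - 1) = (7*(-2 + B) + 1)/(-1 + B) = ((-14 + 7*B) + 1)/(-1 + B) = (-13 + 7*B)/(-1 + B))
-40*U(-4, -12) + (-77 - 1*(-27)) = -40*(-13 + 7*(-4))/(-1 - 4) + (-77 - 1*(-27)) = -40*(-13 - 28)/(-5) + (-77 + 27) = -(-8)*(-41) - 50 = -40*41/5 - 50 = -328 - 50 = -378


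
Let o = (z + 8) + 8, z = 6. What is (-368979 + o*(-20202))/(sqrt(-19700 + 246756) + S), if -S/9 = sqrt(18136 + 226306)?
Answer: 813423/(-4*sqrt(14191) + 9*sqrt(244442)) ≈ 204.73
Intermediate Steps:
o = 22 (o = (6 + 8) + 8 = 14 + 8 = 22)
S = -9*sqrt(244442) (S = -9*sqrt(18136 + 226306) = -9*sqrt(244442) ≈ -4449.7)
(-368979 + o*(-20202))/(sqrt(-19700 + 246756) + S) = (-368979 + 22*(-20202))/(sqrt(-19700 + 246756) - 9*sqrt(244442)) = (-368979 - 444444)/(sqrt(227056) - 9*sqrt(244442)) = -813423/(4*sqrt(14191) - 9*sqrt(244442)) = -813423/(-9*sqrt(244442) + 4*sqrt(14191))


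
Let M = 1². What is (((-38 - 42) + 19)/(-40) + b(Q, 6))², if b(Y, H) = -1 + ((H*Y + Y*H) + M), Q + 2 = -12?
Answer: 44342281/1600 ≈ 27714.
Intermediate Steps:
Q = -14 (Q = -2 - 12 = -14)
M = 1
b(Y, H) = 2*H*Y (b(Y, H) = -1 + ((H*Y + Y*H) + 1) = -1 + ((H*Y + H*Y) + 1) = -1 + (2*H*Y + 1) = -1 + (1 + 2*H*Y) = 2*H*Y)
(((-38 - 42) + 19)/(-40) + b(Q, 6))² = (((-38 - 42) + 19)/(-40) + 2*6*(-14))² = ((-80 + 19)*(-1/40) - 168)² = (-61*(-1/40) - 168)² = (61/40 - 168)² = (-6659/40)² = 44342281/1600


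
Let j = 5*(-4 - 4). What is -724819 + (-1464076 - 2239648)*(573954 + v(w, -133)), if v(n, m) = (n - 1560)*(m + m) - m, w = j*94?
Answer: -7367474431687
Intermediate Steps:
j = -40 (j = 5*(-8) = -40)
w = -3760 (w = -40*94 = -3760)
v(n, m) = -m + 2*m*(-1560 + n) (v(n, m) = (-1560 + n)*(2*m) - m = 2*m*(-1560 + n) - m = -m + 2*m*(-1560 + n))
-724819 + (-1464076 - 2239648)*(573954 + v(w, -133)) = -724819 + (-1464076 - 2239648)*(573954 - 133*(-3121 + 2*(-3760))) = -724819 - 3703724*(573954 - 133*(-3121 - 7520)) = -724819 - 3703724*(573954 - 133*(-10641)) = -724819 - 3703724*(573954 + 1415253) = -724819 - 3703724*1989207 = -724819 - 7367473706868 = -7367474431687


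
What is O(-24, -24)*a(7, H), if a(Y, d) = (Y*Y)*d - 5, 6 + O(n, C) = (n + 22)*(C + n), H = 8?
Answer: 34830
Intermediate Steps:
O(n, C) = -6 + (22 + n)*(C + n) (O(n, C) = -6 + (n + 22)*(C + n) = -6 + (22 + n)*(C + n))
a(Y, d) = -5 + d*Y² (a(Y, d) = Y²*d - 5 = d*Y² - 5 = -5 + d*Y²)
O(-24, -24)*a(7, H) = (-6 + (-24)² + 22*(-24) + 22*(-24) - 24*(-24))*(-5 + 8*7²) = (-6 + 576 - 528 - 528 + 576)*(-5 + 8*49) = 90*(-5 + 392) = 90*387 = 34830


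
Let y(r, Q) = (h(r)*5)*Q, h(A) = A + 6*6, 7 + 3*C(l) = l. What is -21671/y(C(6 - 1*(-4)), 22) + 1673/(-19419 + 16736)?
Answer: -64952403/10919810 ≈ -5.9481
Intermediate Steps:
C(l) = -7/3 + l/3
h(A) = 36 + A (h(A) = A + 36 = 36 + A)
y(r, Q) = Q*(180 + 5*r) (y(r, Q) = ((36 + r)*5)*Q = (180 + 5*r)*Q = Q*(180 + 5*r))
-21671/y(C(6 - 1*(-4)), 22) + 1673/(-19419 + 16736) = -21671*1/(110*(36 + (-7/3 + (6 - 1*(-4))/3))) + 1673/(-19419 + 16736) = -21671*1/(110*(36 + (-7/3 + (6 + 4)/3))) + 1673/(-2683) = -21671*1/(110*(36 + (-7/3 + (⅓)*10))) + 1673*(-1/2683) = -21671*1/(110*(36 + (-7/3 + 10/3))) - 1673/2683 = -21671*1/(110*(36 + 1)) - 1673/2683 = -21671/(5*22*37) - 1673/2683 = -21671/4070 - 1673/2683 = -64952403/10919810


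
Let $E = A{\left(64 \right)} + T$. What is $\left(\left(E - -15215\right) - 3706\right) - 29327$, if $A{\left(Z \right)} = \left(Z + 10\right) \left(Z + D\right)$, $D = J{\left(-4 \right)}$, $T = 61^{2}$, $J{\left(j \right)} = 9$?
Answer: $-8695$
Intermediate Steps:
$T = 3721$
$D = 9$
$A{\left(Z \right)} = \left(9 + Z\right) \left(10 + Z\right)$ ($A{\left(Z \right)} = \left(Z + 10\right) \left(Z + 9\right) = \left(10 + Z\right) \left(9 + Z\right) = \left(9 + Z\right) \left(10 + Z\right)$)
$E = 9123$ ($E = \left(90 + 64^{2} + 19 \cdot 64\right) + 3721 = \left(90 + 4096 + 1216\right) + 3721 = 5402 + 3721 = 9123$)
$\left(\left(E - -15215\right) - 3706\right) - 29327 = \left(\left(9123 - -15215\right) - 3706\right) - 29327 = \left(\left(9123 + 15215\right) - 3706\right) - 29327 = \left(24338 - 3706\right) - 29327 = 20632 - 29327 = -8695$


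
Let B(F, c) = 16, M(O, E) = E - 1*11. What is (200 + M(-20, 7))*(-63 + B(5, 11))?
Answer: -9212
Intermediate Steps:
M(O, E) = -11 + E (M(O, E) = E - 11 = -11 + E)
(200 + M(-20, 7))*(-63 + B(5, 11)) = (200 + (-11 + 7))*(-63 + 16) = (200 - 4)*(-47) = 196*(-47) = -9212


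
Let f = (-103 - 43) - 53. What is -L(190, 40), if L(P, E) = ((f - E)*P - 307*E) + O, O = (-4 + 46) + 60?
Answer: 57588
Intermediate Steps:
f = -199 (f = -146 - 53 = -199)
O = 102 (O = 42 + 60 = 102)
L(P, E) = 102 - 307*E + P*(-199 - E) (L(P, E) = ((-199 - E)*P - 307*E) + 102 = (P*(-199 - E) - 307*E) + 102 = (-307*E + P*(-199 - E)) + 102 = 102 - 307*E + P*(-199 - E))
-L(190, 40) = -(102 - 307*40 - 199*190 - 1*40*190) = -(102 - 12280 - 37810 - 7600) = -1*(-57588) = 57588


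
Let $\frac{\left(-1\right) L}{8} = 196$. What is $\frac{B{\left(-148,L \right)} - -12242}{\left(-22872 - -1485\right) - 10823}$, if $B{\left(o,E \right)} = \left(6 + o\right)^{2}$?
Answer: $- \frac{16203}{16105} \approx -1.0061$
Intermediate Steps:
$L = -1568$ ($L = \left(-8\right) 196 = -1568$)
$\frac{B{\left(-148,L \right)} - -12242}{\left(-22872 - -1485\right) - 10823} = \frac{\left(6 - 148\right)^{2} - -12242}{\left(-22872 - -1485\right) - 10823} = \frac{\left(-142\right)^{2} + \left(-10974 + 23216\right)}{\left(-22872 + 1485\right) - 10823} = \frac{20164 + 12242}{-21387 - 10823} = \frac{32406}{-32210} = 32406 \left(- \frac{1}{32210}\right) = - \frac{16203}{16105}$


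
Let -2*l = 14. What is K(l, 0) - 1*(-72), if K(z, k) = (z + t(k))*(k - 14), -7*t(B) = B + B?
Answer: 170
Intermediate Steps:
l = -7 (l = -1/2*14 = -7)
t(B) = -2*B/7 (t(B) = -(B + B)/7 = -2*B/7)
K(z, k) = (-14 + k)*(z - 2*k/7) (K(z, k) = (z - 2*k/7)*(k - 14) = (z - 2*k/7)*(-14 + k) = (-14 + k)*(z - 2*k/7))
K(l, 0) - 1*(-72) = (-14*(-7) + 4*0 - 2/7*0**2 + 0*(-7)) - 1*(-72) = (98 + 0 - 2/7*0 + 0) + 72 = (98 + 0 + 0 + 0) + 72 = 98 + 72 = 170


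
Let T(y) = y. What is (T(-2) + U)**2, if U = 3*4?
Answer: 100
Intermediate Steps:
U = 12
(T(-2) + U)**2 = (-2 + 12)**2 = 10**2 = 100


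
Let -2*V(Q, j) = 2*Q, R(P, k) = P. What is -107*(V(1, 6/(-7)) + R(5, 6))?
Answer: -428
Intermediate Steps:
V(Q, j) = -Q
-107*(V(1, 6/(-7)) + R(5, 6)) = -107*(-1*1 + 5) = -107*(-1 + 5) = -107*4 = -428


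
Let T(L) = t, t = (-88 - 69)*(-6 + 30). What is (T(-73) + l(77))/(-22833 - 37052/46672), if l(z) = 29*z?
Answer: 17910380/266424707 ≈ 0.067225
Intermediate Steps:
t = -3768 (t = -157*24 = -3768)
T(L) = -3768
(T(-73) + l(77))/(-22833 - 37052/46672) = (-3768 + 29*77)/(-22833 - 37052/46672) = (-3768 + 2233)/(-22833 - 37052*1/46672) = -1535/(-22833 - 9263/11668) = -1535/(-266424707/11668) = -1535*(-11668/266424707) = 17910380/266424707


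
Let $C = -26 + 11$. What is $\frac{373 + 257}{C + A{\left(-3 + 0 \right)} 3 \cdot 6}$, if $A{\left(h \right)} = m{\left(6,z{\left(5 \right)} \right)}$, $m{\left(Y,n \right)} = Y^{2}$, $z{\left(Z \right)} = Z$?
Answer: $\frac{210}{211} \approx 0.99526$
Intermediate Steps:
$A{\left(h \right)} = 36$ ($A{\left(h \right)} = 6^{2} = 36$)
$C = -15$
$\frac{373 + 257}{C + A{\left(-3 + 0 \right)} 3 \cdot 6} = \frac{373 + 257}{-15 + 36 \cdot 3 \cdot 6} = \frac{630}{-15 + 36 \cdot 18} = \frac{630}{-15 + 648} = \frac{630}{633} = 630 \cdot \frac{1}{633} = \frac{210}{211}$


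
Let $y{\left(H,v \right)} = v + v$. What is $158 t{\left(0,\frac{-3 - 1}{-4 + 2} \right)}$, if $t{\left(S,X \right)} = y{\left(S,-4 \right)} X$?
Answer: $-2528$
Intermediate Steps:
$y{\left(H,v \right)} = 2 v$
$t{\left(S,X \right)} = - 8 X$ ($t{\left(S,X \right)} = 2 \left(-4\right) X = - 8 X$)
$158 t{\left(0,\frac{-3 - 1}{-4 + 2} \right)} = 158 \left(- 8 \frac{-3 - 1}{-4 + 2}\right) = 158 \left(- 8 \left(- \frac{4}{-2}\right)\right) = 158 \left(- 8 \left(\left(-4\right) \left(- \frac{1}{2}\right)\right)\right) = 158 \left(\left(-8\right) 2\right) = 158 \left(-16\right) = -2528$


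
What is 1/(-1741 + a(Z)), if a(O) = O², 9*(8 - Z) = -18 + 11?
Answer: -81/134780 ≈ -0.00060098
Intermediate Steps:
Z = 79/9 (Z = 8 - (-18 + 11)/9 = 8 - ⅑*(-7) = 8 + 7/9 = 79/9 ≈ 8.7778)
1/(-1741 + a(Z)) = 1/(-1741 + (79/9)²) = 1/(-1741 + 6241/81) = 1/(-134780/81) = -81/134780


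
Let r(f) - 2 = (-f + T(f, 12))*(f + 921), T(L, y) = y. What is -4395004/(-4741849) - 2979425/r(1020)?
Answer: 1196153844891/488292150346 ≈ 2.4497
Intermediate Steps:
r(f) = 2 + (12 - f)*(921 + f) (r(f) = 2 + (-f + 12)*(f + 921) = 2 + (12 - f)*(921 + f))
-4395004/(-4741849) - 2979425/r(1020) = -4395004/(-4741849) - 2979425/(11054 - 1*1020**2 - 909*1020) = -4395004*(-1/4741849) - 2979425/(11054 - 1*1040400 - 927180) = 231316/249571 - 2979425/(11054 - 1040400 - 927180) = 231316/249571 - 2979425/(-1956526) = 231316/249571 - 2979425*(-1/1956526) = 231316/249571 + 2979425/1956526 = 1196153844891/488292150346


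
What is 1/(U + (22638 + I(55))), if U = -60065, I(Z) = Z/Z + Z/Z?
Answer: -1/37425 ≈ -2.6720e-5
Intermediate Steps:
I(Z) = 2 (I(Z) = 1 + 1 = 2)
1/(U + (22638 + I(55))) = 1/(-60065 + (22638 + 2)) = 1/(-60065 + 22640) = 1/(-37425) = -1/37425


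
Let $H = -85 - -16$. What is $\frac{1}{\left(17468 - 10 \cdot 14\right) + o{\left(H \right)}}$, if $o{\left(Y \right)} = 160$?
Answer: $\frac{1}{17488} \approx 5.7182 \cdot 10^{-5}$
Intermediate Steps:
$H = -69$ ($H = -85 + 16 = -69$)
$\frac{1}{\left(17468 - 10 \cdot 14\right) + o{\left(H \right)}} = \frac{1}{\left(17468 - 10 \cdot 14\right) + 160} = \frac{1}{\left(17468 - 140\right) + 160} = \frac{1}{17328 + 160} = \frac{1}{17488}$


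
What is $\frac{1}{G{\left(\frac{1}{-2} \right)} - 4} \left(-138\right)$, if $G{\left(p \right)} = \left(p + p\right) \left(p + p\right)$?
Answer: $46$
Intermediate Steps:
$G{\left(p \right)} = 4 p^{2}$ ($G{\left(p \right)} = 2 p 2 p = 4 p^{2}$)
$\frac{1}{G{\left(\frac{1}{-2} \right)} - 4} \left(-138\right) = \frac{1}{4 \left(\frac{1}{-2}\right)^{2} - 4} \left(-138\right) = \frac{1}{4 \left(- \frac{1}{2}\right)^{2} - 4} \left(-138\right) = \frac{1}{4 \cdot \frac{1}{4} - 4} \left(-138\right) = \frac{1}{1 - 4} \left(-138\right) = \frac{1}{-3} \left(-138\right) = \left(- \frac{1}{3}\right) \left(-138\right) = 46$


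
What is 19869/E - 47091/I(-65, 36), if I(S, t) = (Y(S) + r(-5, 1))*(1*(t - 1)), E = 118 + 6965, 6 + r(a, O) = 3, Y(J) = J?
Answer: 126944591/5619180 ≈ 22.591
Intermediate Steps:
r(a, O) = -3 (r(a, O) = -6 + 3 = -3)
E = 7083
I(S, t) = (-1 + t)*(-3 + S) (I(S, t) = (S - 3)*(1*(t - 1)) = (-3 + S)*(1*(-1 + t)) = (-3 + S)*(-1 + t) = (-1 + t)*(-3 + S))
19869/E - 47091/I(-65, 36) = 19869/7083 - 47091/(3 - 1*(-65) - 3*36 - 65*36) = 19869*(1/7083) - 47091/(3 + 65 - 108 - 2340) = 6623/2361 - 47091/(-2380) = 6623/2361 - 47091*(-1/2380) = 6623/2361 + 47091/2380 = 126944591/5619180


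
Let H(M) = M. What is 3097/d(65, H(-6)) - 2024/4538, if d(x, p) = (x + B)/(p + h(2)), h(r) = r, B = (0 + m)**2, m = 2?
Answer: -28178200/156561 ≈ -179.98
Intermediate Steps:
B = 4 (B = (0 + 2)**2 = 2**2 = 4)
d(x, p) = (4 + x)/(2 + p) (d(x, p) = (x + 4)/(p + 2) = (4 + x)/(2 + p))
3097/d(65, H(-6)) - 2024/4538 = 3097/(((4 + 65)/(2 - 6))) - 2024/4538 = 3097/((69/(-4))) - 2024*1/4538 = 3097/((-1/4*69)) - 1012/2269 = 3097/(-69/4) - 1012/2269 = 3097*(-4/69) - 1012/2269 = -12388/69 - 1012/2269 = -28178200/156561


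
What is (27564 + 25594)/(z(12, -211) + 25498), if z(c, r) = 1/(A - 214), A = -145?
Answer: 2726246/1307683 ≈ 2.0848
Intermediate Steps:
z(c, r) = -1/359 (z(c, r) = 1/(-145 - 214) = 1/(-359) = -1/359)
(27564 + 25594)/(z(12, -211) + 25498) = (27564 + 25594)/(-1/359 + 25498) = 53158/(9153781/359) = 53158*(359/9153781) = 2726246/1307683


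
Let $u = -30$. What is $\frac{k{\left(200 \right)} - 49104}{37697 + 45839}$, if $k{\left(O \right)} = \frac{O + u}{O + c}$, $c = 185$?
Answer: $- \frac{1890487}{3216136} \approx -0.58781$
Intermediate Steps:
$k{\left(O \right)} = \frac{-30 + O}{185 + O}$ ($k{\left(O \right)} = \frac{O - 30}{O + 185} = \frac{-30 + O}{185 + O}$)
$\frac{k{\left(200 \right)} - 49104}{37697 + 45839} = \frac{\frac{-30 + 200}{185 + 200} - 49104}{37697 + 45839} = \frac{\frac{1}{385} \cdot 170 - 49104}{83536} = \left(\frac{1}{385} \cdot 170 - 49104\right) \frac{1}{83536} = \left(\frac{34}{77} - 49104\right) \frac{1}{83536} = \left(- \frac{3780974}{77}\right) \frac{1}{83536} = - \frac{1890487}{3216136}$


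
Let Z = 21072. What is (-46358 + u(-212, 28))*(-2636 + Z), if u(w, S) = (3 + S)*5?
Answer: -851798508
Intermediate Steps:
u(w, S) = 15 + 5*S
(-46358 + u(-212, 28))*(-2636 + Z) = (-46358 + (15 + 5*28))*(-2636 + 21072) = (-46358 + (15 + 140))*18436 = (-46358 + 155)*18436 = -46203*18436 = -851798508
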